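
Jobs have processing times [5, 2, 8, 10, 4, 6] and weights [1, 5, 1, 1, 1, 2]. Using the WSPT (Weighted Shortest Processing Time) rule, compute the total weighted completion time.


Compute p/w ratios and sort ascending (WSPT): [(2, 5), (6, 2), (4, 1), (5, 1), (8, 1), (10, 1)]
Compute weighted completion times:
  Job (p=2,w=5): C=2, w*C=5*2=10
  Job (p=6,w=2): C=8, w*C=2*8=16
  Job (p=4,w=1): C=12, w*C=1*12=12
  Job (p=5,w=1): C=17, w*C=1*17=17
  Job (p=8,w=1): C=25, w*C=1*25=25
  Job (p=10,w=1): C=35, w*C=1*35=35
Total weighted completion time = 115

115


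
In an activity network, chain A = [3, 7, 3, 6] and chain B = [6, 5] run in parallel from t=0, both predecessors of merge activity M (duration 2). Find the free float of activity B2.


ES(B2) = sum of predecessors on chain B = 6
EF(B2) = ES + duration = 6 + 5 = 11
Successor of B2 is M. ES(M) = max(sum(A), sum(B)) = max(19, 11) = 19
Free float = ES(successor) - EF(current) = 19 - 11 = 8

8


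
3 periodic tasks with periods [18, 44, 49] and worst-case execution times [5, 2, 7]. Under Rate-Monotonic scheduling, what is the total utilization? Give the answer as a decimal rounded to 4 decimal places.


Compute individual utilizations (exact fractions):
  Task 1: C/T = 5/18 (approx. 0.2778)
  Task 2: C/T = 2/44 = 1/22 (approx. 0.0455)
  Task 3: C/T = 7/49 = 1/7 (approx. 0.1429)
Total utilization U = 5/18 + 1/22 + 1/7 = 323/693
Rounded to 4 decimal places: U = 0.4661
RM (Liu & Layland) bound for 3 tasks = 0.779763; compare with U = 323/693 (approx. 0.466089)
U <= bound, so schedulable by RM sufficient condition.

0.4661


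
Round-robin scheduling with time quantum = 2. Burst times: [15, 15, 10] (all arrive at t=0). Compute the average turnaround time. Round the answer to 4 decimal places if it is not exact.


Time quantum = 2
Execution trace:
  J1 runs 2 units, time = 2
  J2 runs 2 units, time = 4
  J3 runs 2 units, time = 6
  J1 runs 2 units, time = 8
  J2 runs 2 units, time = 10
  J3 runs 2 units, time = 12
  J1 runs 2 units, time = 14
  J2 runs 2 units, time = 16
  J3 runs 2 units, time = 18
  J1 runs 2 units, time = 20
  J2 runs 2 units, time = 22
  J3 runs 2 units, time = 24
  J1 runs 2 units, time = 26
  J2 runs 2 units, time = 28
  J3 runs 2 units, time = 30
  J1 runs 2 units, time = 32
  J2 runs 2 units, time = 34
  J1 runs 2 units, time = 36
  J2 runs 2 units, time = 38
  J1 runs 1 units, time = 39
  J2 runs 1 units, time = 40
Finish times: [39, 40, 30]
Average turnaround = 109/3 = 36.3333

36.3333


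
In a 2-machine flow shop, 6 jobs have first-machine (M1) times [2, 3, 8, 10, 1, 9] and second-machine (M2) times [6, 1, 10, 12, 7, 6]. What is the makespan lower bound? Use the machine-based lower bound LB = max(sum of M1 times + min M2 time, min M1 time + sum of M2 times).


LB1 = sum(M1 times) + min(M2 times) = 33 + 1 = 34
LB2 = min(M1 times) + sum(M2 times) = 1 + 42 = 43
Lower bound = max(LB1, LB2) = max(34, 43) = 43

43


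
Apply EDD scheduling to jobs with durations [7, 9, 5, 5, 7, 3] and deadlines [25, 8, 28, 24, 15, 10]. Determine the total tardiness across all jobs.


Sort by due date (EDD order): [(9, 8), (3, 10), (7, 15), (5, 24), (7, 25), (5, 28)]
Compute completion times and tardiness:
  Job 1: p=9, d=8, C=9, tardiness=max(0,9-8)=1
  Job 2: p=3, d=10, C=12, tardiness=max(0,12-10)=2
  Job 3: p=7, d=15, C=19, tardiness=max(0,19-15)=4
  Job 4: p=5, d=24, C=24, tardiness=max(0,24-24)=0
  Job 5: p=7, d=25, C=31, tardiness=max(0,31-25)=6
  Job 6: p=5, d=28, C=36, tardiness=max(0,36-28)=8
Total tardiness = 21

21


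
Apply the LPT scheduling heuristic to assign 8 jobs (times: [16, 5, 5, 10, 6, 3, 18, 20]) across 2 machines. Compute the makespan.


Sort jobs in decreasing order (LPT): [20, 18, 16, 10, 6, 5, 5, 3]
Assign each job to the least loaded machine:
  Machine 1: jobs [20, 10, 6, 5], load = 41
  Machine 2: jobs [18, 16, 5, 3], load = 42
Makespan = max load = 42

42


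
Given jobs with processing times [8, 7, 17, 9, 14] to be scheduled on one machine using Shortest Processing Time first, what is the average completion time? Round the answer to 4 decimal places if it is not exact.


Sort jobs by processing time (SPT order): [7, 8, 9, 14, 17]
Compute completion times sequentially:
  Job 1: processing = 7, completes at 7
  Job 2: processing = 8, completes at 15
  Job 3: processing = 9, completes at 24
  Job 4: processing = 14, completes at 38
  Job 5: processing = 17, completes at 55
Sum of completion times = 139
Average completion time = 139/5 = 27.8

27.8


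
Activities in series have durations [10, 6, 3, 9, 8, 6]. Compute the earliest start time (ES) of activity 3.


Activity 3 starts after activities 1 through 2 complete.
Predecessor durations: [10, 6]
ES = 10 + 6 = 16

16


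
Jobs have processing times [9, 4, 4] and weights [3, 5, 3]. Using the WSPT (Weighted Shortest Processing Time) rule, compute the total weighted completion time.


Compute p/w ratios and sort ascending (WSPT): [(4, 5), (4, 3), (9, 3)]
Compute weighted completion times:
  Job (p=4,w=5): C=4, w*C=5*4=20
  Job (p=4,w=3): C=8, w*C=3*8=24
  Job (p=9,w=3): C=17, w*C=3*17=51
Total weighted completion time = 95

95


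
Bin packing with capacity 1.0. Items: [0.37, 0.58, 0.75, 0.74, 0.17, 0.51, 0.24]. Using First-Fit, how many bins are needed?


Place items sequentially using First-Fit:
  Item 0.37 -> new Bin 1
  Item 0.58 -> Bin 1 (now 0.95)
  Item 0.75 -> new Bin 2
  Item 0.74 -> new Bin 3
  Item 0.17 -> Bin 2 (now 0.92)
  Item 0.51 -> new Bin 4
  Item 0.24 -> Bin 3 (now 0.98)
Total bins used = 4

4


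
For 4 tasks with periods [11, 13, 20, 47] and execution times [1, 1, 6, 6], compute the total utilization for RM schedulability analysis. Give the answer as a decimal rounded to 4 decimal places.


Compute individual utilizations (exact fractions):
  Task 1: C/T = 1/11 (approx. 0.0909)
  Task 2: C/T = 1/13 (approx. 0.0769)
  Task 3: C/T = 6/20 = 3/10 (approx. 0.3)
  Task 4: C/T = 6/47 (approx. 0.1277)
Total utilization U = 1/11 + 1/13 + 3/10 + 6/47 = 40023/67210
Rounded to 4 decimal places: U = 0.5955
RM (Liu & Layland) bound for 4 tasks = 0.756828; compare with U = 40023/67210 (approx. 0.595492)
U <= bound, so schedulable by RM sufficient condition.

0.5955


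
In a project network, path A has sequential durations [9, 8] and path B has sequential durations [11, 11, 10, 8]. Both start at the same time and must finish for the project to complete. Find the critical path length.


Path A total = 9 + 8 = 17
Path B total = 11 + 11 + 10 + 8 = 40
Critical path = longest path = max(17, 40) = 40

40


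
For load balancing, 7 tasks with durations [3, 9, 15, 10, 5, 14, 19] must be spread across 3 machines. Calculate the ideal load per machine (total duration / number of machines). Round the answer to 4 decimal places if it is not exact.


Total processing time = 3 + 9 + 15 + 10 + 5 + 14 + 19 = 75
Number of machines = 3
Ideal balanced load = 75 / 3 = 25.0

25.0


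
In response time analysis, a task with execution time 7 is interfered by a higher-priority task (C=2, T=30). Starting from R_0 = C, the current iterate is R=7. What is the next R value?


R_next = C + ceil(R_prev / T_hp) * C_hp
ceil(7 / 30) = ceil(0.2333) = 1
Interference = 1 * 2 = 2
R_next = 7 + 2 = 9

9


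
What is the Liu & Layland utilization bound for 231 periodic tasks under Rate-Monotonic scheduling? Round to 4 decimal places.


Compute 2^(1/231) = 1.0030051436
Subtract 1: 1.0030051436 - 1 = 0.0030051436
Multiply by n: 231 * 0.0030051436 = 0.6941881716
Round to 4 dp: 0.6942

0.6942


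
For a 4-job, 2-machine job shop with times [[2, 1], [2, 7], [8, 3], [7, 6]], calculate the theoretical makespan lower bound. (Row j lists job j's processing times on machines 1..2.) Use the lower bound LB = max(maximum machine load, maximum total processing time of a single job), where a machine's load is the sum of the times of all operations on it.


Machine loads:
  Machine 1: 2 + 2 + 8 + 7 = 19
  Machine 2: 1 + 7 + 3 + 6 = 17
Max machine load = 19
Job totals:
  Job 1: 3
  Job 2: 9
  Job 3: 11
  Job 4: 13
Max job total = 13
Lower bound = max(19, 13) = 19

19


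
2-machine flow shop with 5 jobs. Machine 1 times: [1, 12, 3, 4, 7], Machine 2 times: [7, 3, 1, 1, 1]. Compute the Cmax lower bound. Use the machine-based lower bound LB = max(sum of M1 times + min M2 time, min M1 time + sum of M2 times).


LB1 = sum(M1 times) + min(M2 times) = 27 + 1 = 28
LB2 = min(M1 times) + sum(M2 times) = 1 + 13 = 14
Lower bound = max(LB1, LB2) = max(28, 14) = 28

28


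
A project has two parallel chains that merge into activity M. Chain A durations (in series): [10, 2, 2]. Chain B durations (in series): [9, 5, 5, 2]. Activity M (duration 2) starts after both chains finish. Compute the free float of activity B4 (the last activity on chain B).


ES(B4) = sum of predecessors on chain B = 19
EF(B4) = ES + duration = 19 + 2 = 21
Successor of B4 is M. ES(M) = max(sum(A), sum(B)) = max(14, 21) = 21
Free float = ES(successor) - EF(current) = 21 - 21 = 0

0


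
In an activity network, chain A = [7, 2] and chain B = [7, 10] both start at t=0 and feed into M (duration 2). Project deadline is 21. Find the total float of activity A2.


Forward pass: ES(A2) = sum of predecessors on chain A = 7
EF = ES + duration = 7 + 2 = 9
Backward pass: LF(M) = deadline = 21; LS(M) = 21 - 2 = 19
LF(A2) = LS(M) - sum(successors on chain A) = 19 - 0 = 19
LS = LF - duration = 19 - 2 = 17
Total float = LS - ES = 17 - 7 = 10

10


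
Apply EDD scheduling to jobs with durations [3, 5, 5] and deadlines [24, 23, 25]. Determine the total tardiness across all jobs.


Sort by due date (EDD order): [(5, 23), (3, 24), (5, 25)]
Compute completion times and tardiness:
  Job 1: p=5, d=23, C=5, tardiness=max(0,5-23)=0
  Job 2: p=3, d=24, C=8, tardiness=max(0,8-24)=0
  Job 3: p=5, d=25, C=13, tardiness=max(0,13-25)=0
Total tardiness = 0

0


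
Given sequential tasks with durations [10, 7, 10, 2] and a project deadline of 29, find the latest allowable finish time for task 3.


LF(activity 3) = deadline - sum of successor durations
Successors: activities 4 through 4 with durations [2]
Sum of successor durations = 2
LF = 29 - 2 = 27

27


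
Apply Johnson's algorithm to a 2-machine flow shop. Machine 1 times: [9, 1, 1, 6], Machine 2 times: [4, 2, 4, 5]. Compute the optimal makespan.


Apply Johnson's rule:
  Group 1 (a <= b): [(2, 1, 2), (3, 1, 4)]
  Group 2 (a > b): [(4, 6, 5), (1, 9, 4)]
Optimal job order: [2, 3, 4, 1]
Schedule:
  Job 2: M1 done at 1, M2 done at 3
  Job 3: M1 done at 2, M2 done at 7
  Job 4: M1 done at 8, M2 done at 13
  Job 1: M1 done at 17, M2 done at 21
Makespan = 21

21


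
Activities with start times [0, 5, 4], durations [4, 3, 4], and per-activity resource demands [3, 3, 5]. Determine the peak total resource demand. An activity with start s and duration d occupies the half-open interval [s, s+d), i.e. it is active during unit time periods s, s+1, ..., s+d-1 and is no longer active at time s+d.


Each activity i is active on [start_i, start_i + duration_i).
Compute total resource usage per time slot:
  t=0: active resources = [3], total = 3
  t=1: active resources = [3], total = 3
  t=2: active resources = [3], total = 3
  t=3: active resources = [3], total = 3
  t=4: active resources = [5], total = 5
  t=5: active resources = [3, 5], total = 8
  t=6: active resources = [3, 5], total = 8
  t=7: active resources = [3, 5], total = 8
Peak resource demand = 8

8


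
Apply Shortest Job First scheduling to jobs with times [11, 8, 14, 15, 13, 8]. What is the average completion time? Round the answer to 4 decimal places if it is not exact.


SJF order (ascending): [8, 8, 11, 13, 14, 15]
Completion times:
  Job 1: burst=8, C=8
  Job 2: burst=8, C=16
  Job 3: burst=11, C=27
  Job 4: burst=13, C=40
  Job 5: burst=14, C=54
  Job 6: burst=15, C=69
Average completion = 214/6 = 35.6667

35.6667


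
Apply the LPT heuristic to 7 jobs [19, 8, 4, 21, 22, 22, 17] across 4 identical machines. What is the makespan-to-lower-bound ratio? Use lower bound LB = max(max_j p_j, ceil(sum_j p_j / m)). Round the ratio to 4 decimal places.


LPT order: [22, 22, 21, 19, 17, 8, 4]
Machine loads after assignment: [26, 22, 29, 36]
LPT makespan = 36
Lower bound = max(max_job, ceil(total/4)) = max(22, 29) = 29
Ratio = 36 / 29 = 1.2414

1.2414


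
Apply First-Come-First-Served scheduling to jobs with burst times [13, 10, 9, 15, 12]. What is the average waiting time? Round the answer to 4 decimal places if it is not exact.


FCFS order (as given): [13, 10, 9, 15, 12]
Waiting times:
  Job 1: wait = 0
  Job 2: wait = 13
  Job 3: wait = 23
  Job 4: wait = 32
  Job 5: wait = 47
Sum of waiting times = 115
Average waiting time = 115/5 = 23.0

23.0


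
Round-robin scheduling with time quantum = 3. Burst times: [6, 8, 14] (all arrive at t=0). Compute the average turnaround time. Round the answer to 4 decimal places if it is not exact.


Time quantum = 3
Execution trace:
  J1 runs 3 units, time = 3
  J2 runs 3 units, time = 6
  J3 runs 3 units, time = 9
  J1 runs 3 units, time = 12
  J2 runs 3 units, time = 15
  J3 runs 3 units, time = 18
  J2 runs 2 units, time = 20
  J3 runs 3 units, time = 23
  J3 runs 3 units, time = 26
  J3 runs 2 units, time = 28
Finish times: [12, 20, 28]
Average turnaround = 60/3 = 20.0

20.0


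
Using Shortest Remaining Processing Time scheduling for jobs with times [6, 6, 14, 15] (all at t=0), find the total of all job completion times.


Since all jobs arrive at t=0, SRPT equals SPT ordering.
SPT order: [6, 6, 14, 15]
Completion times:
  Job 1: p=6, C=6
  Job 2: p=6, C=12
  Job 3: p=14, C=26
  Job 4: p=15, C=41
Total completion time = 6 + 12 + 26 + 41 = 85

85


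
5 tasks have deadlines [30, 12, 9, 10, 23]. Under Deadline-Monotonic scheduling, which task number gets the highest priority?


Sort tasks by relative deadline (ascending):
  Task 3: deadline = 9
  Task 4: deadline = 10
  Task 2: deadline = 12
  Task 5: deadline = 23
  Task 1: deadline = 30
Priority order (highest first): [3, 4, 2, 5, 1]
Highest priority task = 3

3


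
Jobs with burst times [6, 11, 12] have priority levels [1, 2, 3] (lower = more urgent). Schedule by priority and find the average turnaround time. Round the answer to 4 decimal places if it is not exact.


Sort by priority (ascending = highest first):
Order: [(1, 6), (2, 11), (3, 12)]
Completion times:
  Priority 1, burst=6, C=6
  Priority 2, burst=11, C=17
  Priority 3, burst=12, C=29
Average turnaround = 52/3 = 17.3333

17.3333


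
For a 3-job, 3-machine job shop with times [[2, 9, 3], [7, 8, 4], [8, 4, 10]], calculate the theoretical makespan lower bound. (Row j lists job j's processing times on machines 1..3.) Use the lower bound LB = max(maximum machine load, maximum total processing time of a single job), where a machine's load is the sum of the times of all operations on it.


Machine loads:
  Machine 1: 2 + 7 + 8 = 17
  Machine 2: 9 + 8 + 4 = 21
  Machine 3: 3 + 4 + 10 = 17
Max machine load = 21
Job totals:
  Job 1: 14
  Job 2: 19
  Job 3: 22
Max job total = 22
Lower bound = max(21, 22) = 22

22


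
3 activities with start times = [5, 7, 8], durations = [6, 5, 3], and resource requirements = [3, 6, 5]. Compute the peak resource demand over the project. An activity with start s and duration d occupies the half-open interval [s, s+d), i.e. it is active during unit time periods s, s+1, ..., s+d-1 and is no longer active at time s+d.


Each activity i is active on [start_i, start_i + duration_i).
Compute total resource usage per time slot:
  t=0: active resources = [], total = 0
  t=1: active resources = [], total = 0
  t=2: active resources = [], total = 0
  t=3: active resources = [], total = 0
  t=4: active resources = [], total = 0
  t=5: active resources = [3], total = 3
  t=6: active resources = [3], total = 3
  t=7: active resources = [3, 6], total = 9
  t=8: active resources = [3, 6, 5], total = 14
  t=9: active resources = [3, 6, 5], total = 14
  t=10: active resources = [3, 6, 5], total = 14
  t=11: active resources = [6], total = 6
Peak resource demand = 14

14


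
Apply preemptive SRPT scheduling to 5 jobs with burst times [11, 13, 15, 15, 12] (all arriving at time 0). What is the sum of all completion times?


Since all jobs arrive at t=0, SRPT equals SPT ordering.
SPT order: [11, 12, 13, 15, 15]
Completion times:
  Job 1: p=11, C=11
  Job 2: p=12, C=23
  Job 3: p=13, C=36
  Job 4: p=15, C=51
  Job 5: p=15, C=66
Total completion time = 11 + 23 + 36 + 51 + 66 = 187

187


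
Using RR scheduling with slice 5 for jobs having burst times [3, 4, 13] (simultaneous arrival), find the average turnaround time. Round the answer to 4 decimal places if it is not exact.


Time quantum = 5
Execution trace:
  J1 runs 3 units, time = 3
  J2 runs 4 units, time = 7
  J3 runs 5 units, time = 12
  J3 runs 5 units, time = 17
  J3 runs 3 units, time = 20
Finish times: [3, 7, 20]
Average turnaround = 30/3 = 10.0

10.0


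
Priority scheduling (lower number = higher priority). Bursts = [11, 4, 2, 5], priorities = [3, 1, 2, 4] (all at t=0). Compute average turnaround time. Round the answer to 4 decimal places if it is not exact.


Sort by priority (ascending = highest first):
Order: [(1, 4), (2, 2), (3, 11), (4, 5)]
Completion times:
  Priority 1, burst=4, C=4
  Priority 2, burst=2, C=6
  Priority 3, burst=11, C=17
  Priority 4, burst=5, C=22
Average turnaround = 49/4 = 12.25

12.25


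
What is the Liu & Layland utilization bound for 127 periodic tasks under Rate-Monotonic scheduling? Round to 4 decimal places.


Compute 2^(1/127) = 1.0054727730
Subtract 1: 1.0054727730 - 1 = 0.0054727730
Multiply by n: 127 * 0.0054727730 = 0.6950421710
Round to 4 dp: 0.6950

0.6950


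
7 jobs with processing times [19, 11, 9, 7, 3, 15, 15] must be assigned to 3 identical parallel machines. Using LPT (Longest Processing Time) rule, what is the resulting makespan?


Sort jobs in decreasing order (LPT): [19, 15, 15, 11, 9, 7, 3]
Assign each job to the least loaded machine:
  Machine 1: jobs [19, 7], load = 26
  Machine 2: jobs [15, 11], load = 26
  Machine 3: jobs [15, 9, 3], load = 27
Makespan = max load = 27

27


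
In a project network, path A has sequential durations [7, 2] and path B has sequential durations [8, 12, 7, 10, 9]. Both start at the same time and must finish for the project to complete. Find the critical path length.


Path A total = 7 + 2 = 9
Path B total = 8 + 12 + 7 + 10 + 9 = 46
Critical path = longest path = max(9, 46) = 46

46


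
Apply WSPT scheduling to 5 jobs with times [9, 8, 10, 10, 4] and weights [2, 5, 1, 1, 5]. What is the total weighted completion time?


Compute p/w ratios and sort ascending (WSPT): [(4, 5), (8, 5), (9, 2), (10, 1), (10, 1)]
Compute weighted completion times:
  Job (p=4,w=5): C=4, w*C=5*4=20
  Job (p=8,w=5): C=12, w*C=5*12=60
  Job (p=9,w=2): C=21, w*C=2*21=42
  Job (p=10,w=1): C=31, w*C=1*31=31
  Job (p=10,w=1): C=41, w*C=1*41=41
Total weighted completion time = 194

194


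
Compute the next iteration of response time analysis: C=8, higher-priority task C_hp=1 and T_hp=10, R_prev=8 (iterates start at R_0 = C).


R_next = C + ceil(R_prev / T_hp) * C_hp
ceil(8 / 10) = ceil(0.8) = 1
Interference = 1 * 1 = 1
R_next = 8 + 1 = 9

9


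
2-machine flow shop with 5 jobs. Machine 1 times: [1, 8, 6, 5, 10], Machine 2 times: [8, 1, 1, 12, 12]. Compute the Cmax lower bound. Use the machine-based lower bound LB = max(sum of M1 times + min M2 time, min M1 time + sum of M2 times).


LB1 = sum(M1 times) + min(M2 times) = 30 + 1 = 31
LB2 = min(M1 times) + sum(M2 times) = 1 + 34 = 35
Lower bound = max(LB1, LB2) = max(31, 35) = 35

35


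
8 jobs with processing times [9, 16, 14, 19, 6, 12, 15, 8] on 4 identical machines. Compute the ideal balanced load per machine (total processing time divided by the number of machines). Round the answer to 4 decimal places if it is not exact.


Total processing time = 9 + 16 + 14 + 19 + 6 + 12 + 15 + 8 = 99
Number of machines = 4
Ideal balanced load = 99 / 4 = 24.75

24.75


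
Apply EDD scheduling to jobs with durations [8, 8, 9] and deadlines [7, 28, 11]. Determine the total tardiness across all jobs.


Sort by due date (EDD order): [(8, 7), (9, 11), (8, 28)]
Compute completion times and tardiness:
  Job 1: p=8, d=7, C=8, tardiness=max(0,8-7)=1
  Job 2: p=9, d=11, C=17, tardiness=max(0,17-11)=6
  Job 3: p=8, d=28, C=25, tardiness=max(0,25-28)=0
Total tardiness = 7

7


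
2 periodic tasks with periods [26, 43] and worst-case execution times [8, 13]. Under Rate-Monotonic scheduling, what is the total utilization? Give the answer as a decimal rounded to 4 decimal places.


Compute individual utilizations (exact fractions):
  Task 1: C/T = 8/26 = 4/13 (approx. 0.3077)
  Task 2: C/T = 13/43 (approx. 0.3023)
Total utilization U = 4/13 + 13/43 = 341/559
Rounded to 4 decimal places: U = 0.6100
RM (Liu & Layland) bound for 2 tasks = 0.828427; compare with U = 341/559 (approx. 0.610018)
U <= bound, so schedulable by RM sufficient condition.

0.6100


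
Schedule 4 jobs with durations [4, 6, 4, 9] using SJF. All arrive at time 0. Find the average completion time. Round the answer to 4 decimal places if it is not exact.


SJF order (ascending): [4, 4, 6, 9]
Completion times:
  Job 1: burst=4, C=4
  Job 2: burst=4, C=8
  Job 3: burst=6, C=14
  Job 4: burst=9, C=23
Average completion = 49/4 = 12.25

12.25


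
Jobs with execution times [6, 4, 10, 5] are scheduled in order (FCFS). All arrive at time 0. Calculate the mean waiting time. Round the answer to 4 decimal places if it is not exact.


FCFS order (as given): [6, 4, 10, 5]
Waiting times:
  Job 1: wait = 0
  Job 2: wait = 6
  Job 3: wait = 10
  Job 4: wait = 20
Sum of waiting times = 36
Average waiting time = 36/4 = 9.0

9.0


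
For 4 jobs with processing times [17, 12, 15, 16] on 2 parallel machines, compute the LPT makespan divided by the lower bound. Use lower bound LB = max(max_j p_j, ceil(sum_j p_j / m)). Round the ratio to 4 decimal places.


LPT order: [17, 16, 15, 12]
Machine loads after assignment: [29, 31]
LPT makespan = 31
Lower bound = max(max_job, ceil(total/2)) = max(17, 30) = 30
Ratio = 31 / 30 = 1.0333

1.0333


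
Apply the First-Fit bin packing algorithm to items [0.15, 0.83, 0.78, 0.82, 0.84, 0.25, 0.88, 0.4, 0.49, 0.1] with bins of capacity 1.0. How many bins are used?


Place items sequentially using First-Fit:
  Item 0.15 -> new Bin 1
  Item 0.83 -> Bin 1 (now 0.98)
  Item 0.78 -> new Bin 2
  Item 0.82 -> new Bin 3
  Item 0.84 -> new Bin 4
  Item 0.25 -> new Bin 5
  Item 0.88 -> new Bin 6
  Item 0.4 -> Bin 5 (now 0.65)
  Item 0.49 -> new Bin 7
  Item 0.1 -> Bin 2 (now 0.88)
Total bins used = 7

7


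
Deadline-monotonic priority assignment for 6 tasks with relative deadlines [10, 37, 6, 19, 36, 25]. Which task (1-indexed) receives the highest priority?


Sort tasks by relative deadline (ascending):
  Task 3: deadline = 6
  Task 1: deadline = 10
  Task 4: deadline = 19
  Task 6: deadline = 25
  Task 5: deadline = 36
  Task 2: deadline = 37
Priority order (highest first): [3, 1, 4, 6, 5, 2]
Highest priority task = 3

3


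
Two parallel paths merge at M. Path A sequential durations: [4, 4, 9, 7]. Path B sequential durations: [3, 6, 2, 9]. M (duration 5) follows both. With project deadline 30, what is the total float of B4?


Forward pass: ES(B4) = sum of predecessors on chain B = 11
EF = ES + duration = 11 + 9 = 20
Backward pass: LF(M) = deadline = 30; LS(M) = 30 - 5 = 25
LF(B4) = LS(M) - sum(successors on chain B) = 25 - 0 = 25
LS = LF - duration = 25 - 9 = 16
Total float = LS - ES = 16 - 11 = 5

5


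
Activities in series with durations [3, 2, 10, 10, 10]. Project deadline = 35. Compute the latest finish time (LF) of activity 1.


LF(activity 1) = deadline - sum of successor durations
Successors: activities 2 through 5 with durations [2, 10, 10, 10]
Sum of successor durations = 32
LF = 35 - 32 = 3

3


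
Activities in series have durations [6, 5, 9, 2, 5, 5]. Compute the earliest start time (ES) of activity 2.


Activity 2 starts after activities 1 through 1 complete.
Predecessor durations: [6]
ES = 6 = 6

6


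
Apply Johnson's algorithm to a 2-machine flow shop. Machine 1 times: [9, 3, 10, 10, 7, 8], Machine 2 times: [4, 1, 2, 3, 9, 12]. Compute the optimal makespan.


Apply Johnson's rule:
  Group 1 (a <= b): [(5, 7, 9), (6, 8, 12)]
  Group 2 (a > b): [(1, 9, 4), (4, 10, 3), (3, 10, 2), (2, 3, 1)]
Optimal job order: [5, 6, 1, 4, 3, 2]
Schedule:
  Job 5: M1 done at 7, M2 done at 16
  Job 6: M1 done at 15, M2 done at 28
  Job 1: M1 done at 24, M2 done at 32
  Job 4: M1 done at 34, M2 done at 37
  Job 3: M1 done at 44, M2 done at 46
  Job 2: M1 done at 47, M2 done at 48
Makespan = 48

48


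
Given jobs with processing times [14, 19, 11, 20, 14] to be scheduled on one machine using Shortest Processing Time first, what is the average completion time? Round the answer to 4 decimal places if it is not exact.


Sort jobs by processing time (SPT order): [11, 14, 14, 19, 20]
Compute completion times sequentially:
  Job 1: processing = 11, completes at 11
  Job 2: processing = 14, completes at 25
  Job 3: processing = 14, completes at 39
  Job 4: processing = 19, completes at 58
  Job 5: processing = 20, completes at 78
Sum of completion times = 211
Average completion time = 211/5 = 42.2

42.2


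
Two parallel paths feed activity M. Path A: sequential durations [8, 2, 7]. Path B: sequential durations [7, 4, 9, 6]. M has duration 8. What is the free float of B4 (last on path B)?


ES(B4) = sum of predecessors on chain B = 20
EF(B4) = ES + duration = 20 + 6 = 26
Successor of B4 is M. ES(M) = max(sum(A), sum(B)) = max(17, 26) = 26
Free float = ES(successor) - EF(current) = 26 - 26 = 0

0


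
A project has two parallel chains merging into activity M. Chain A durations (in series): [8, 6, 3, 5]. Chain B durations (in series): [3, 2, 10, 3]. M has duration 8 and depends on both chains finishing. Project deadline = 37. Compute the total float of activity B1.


Forward pass: ES(B1) = sum of predecessors on chain B = 0
EF = ES + duration = 0 + 3 = 3
Backward pass: LF(M) = deadline = 37; LS(M) = 37 - 8 = 29
LF(B1) = LS(M) - sum(successors on chain B) = 29 - 15 = 14
LS = LF - duration = 14 - 3 = 11
Total float = LS - ES = 11 - 0 = 11

11


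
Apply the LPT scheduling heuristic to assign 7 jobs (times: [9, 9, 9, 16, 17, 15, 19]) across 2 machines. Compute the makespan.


Sort jobs in decreasing order (LPT): [19, 17, 16, 15, 9, 9, 9]
Assign each job to the least loaded machine:
  Machine 1: jobs [19, 15, 9], load = 43
  Machine 2: jobs [17, 16, 9, 9], load = 51
Makespan = max load = 51

51


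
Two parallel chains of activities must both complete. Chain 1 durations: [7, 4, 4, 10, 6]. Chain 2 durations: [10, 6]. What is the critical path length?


Path A total = 7 + 4 + 4 + 10 + 6 = 31
Path B total = 10 + 6 = 16
Critical path = longest path = max(31, 16) = 31

31


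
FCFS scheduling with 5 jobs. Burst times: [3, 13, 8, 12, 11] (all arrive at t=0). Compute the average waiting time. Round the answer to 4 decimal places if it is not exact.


FCFS order (as given): [3, 13, 8, 12, 11]
Waiting times:
  Job 1: wait = 0
  Job 2: wait = 3
  Job 3: wait = 16
  Job 4: wait = 24
  Job 5: wait = 36
Sum of waiting times = 79
Average waiting time = 79/5 = 15.8

15.8


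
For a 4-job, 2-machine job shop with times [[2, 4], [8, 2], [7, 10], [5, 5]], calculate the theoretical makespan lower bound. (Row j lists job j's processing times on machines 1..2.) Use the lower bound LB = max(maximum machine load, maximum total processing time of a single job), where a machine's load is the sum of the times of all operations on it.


Machine loads:
  Machine 1: 2 + 8 + 7 + 5 = 22
  Machine 2: 4 + 2 + 10 + 5 = 21
Max machine load = 22
Job totals:
  Job 1: 6
  Job 2: 10
  Job 3: 17
  Job 4: 10
Max job total = 17
Lower bound = max(22, 17) = 22

22


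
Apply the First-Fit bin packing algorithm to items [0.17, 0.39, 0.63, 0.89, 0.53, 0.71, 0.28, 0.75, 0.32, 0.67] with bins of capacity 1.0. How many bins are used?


Place items sequentially using First-Fit:
  Item 0.17 -> new Bin 1
  Item 0.39 -> Bin 1 (now 0.56)
  Item 0.63 -> new Bin 2
  Item 0.89 -> new Bin 3
  Item 0.53 -> new Bin 4
  Item 0.71 -> new Bin 5
  Item 0.28 -> Bin 1 (now 0.84)
  Item 0.75 -> new Bin 6
  Item 0.32 -> Bin 2 (now 0.95)
  Item 0.67 -> new Bin 7
Total bins used = 7

7


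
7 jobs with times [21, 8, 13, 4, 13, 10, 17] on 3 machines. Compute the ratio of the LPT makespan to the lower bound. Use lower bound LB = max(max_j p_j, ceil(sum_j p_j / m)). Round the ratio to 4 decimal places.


LPT order: [21, 17, 13, 13, 10, 8, 4]
Machine loads after assignment: [29, 27, 30]
LPT makespan = 30
Lower bound = max(max_job, ceil(total/3)) = max(21, 29) = 29
Ratio = 30 / 29 = 1.0345

1.0345


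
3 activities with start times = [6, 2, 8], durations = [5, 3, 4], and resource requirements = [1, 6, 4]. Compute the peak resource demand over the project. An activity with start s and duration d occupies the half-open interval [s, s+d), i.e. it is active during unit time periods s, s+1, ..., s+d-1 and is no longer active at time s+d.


Each activity i is active on [start_i, start_i + duration_i).
Compute total resource usage per time slot:
  t=0: active resources = [], total = 0
  t=1: active resources = [], total = 0
  t=2: active resources = [6], total = 6
  t=3: active resources = [6], total = 6
  t=4: active resources = [6], total = 6
  t=5: active resources = [], total = 0
  t=6: active resources = [1], total = 1
  t=7: active resources = [1], total = 1
  t=8: active resources = [1, 4], total = 5
  t=9: active resources = [1, 4], total = 5
  t=10: active resources = [1, 4], total = 5
  t=11: active resources = [4], total = 4
Peak resource demand = 6

6


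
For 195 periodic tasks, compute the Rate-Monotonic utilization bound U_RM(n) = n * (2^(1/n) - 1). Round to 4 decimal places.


Compute 2^(1/195) = 1.0035609260
Subtract 1: 1.0035609260 - 1 = 0.0035609260
Multiply by n: 195 * 0.0035609260 = 0.6943805700
Round to 4 dp: 0.6944

0.6944


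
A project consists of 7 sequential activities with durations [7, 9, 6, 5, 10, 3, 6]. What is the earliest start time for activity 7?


Activity 7 starts after activities 1 through 6 complete.
Predecessor durations: [7, 9, 6, 5, 10, 3]
ES = 7 + 9 + 6 + 5 + 10 + 3 = 40

40


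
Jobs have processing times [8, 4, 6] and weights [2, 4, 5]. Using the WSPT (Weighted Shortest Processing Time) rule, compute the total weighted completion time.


Compute p/w ratios and sort ascending (WSPT): [(4, 4), (6, 5), (8, 2)]
Compute weighted completion times:
  Job (p=4,w=4): C=4, w*C=4*4=16
  Job (p=6,w=5): C=10, w*C=5*10=50
  Job (p=8,w=2): C=18, w*C=2*18=36
Total weighted completion time = 102

102


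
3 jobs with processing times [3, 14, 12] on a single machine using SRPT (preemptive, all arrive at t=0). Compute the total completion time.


Since all jobs arrive at t=0, SRPT equals SPT ordering.
SPT order: [3, 12, 14]
Completion times:
  Job 1: p=3, C=3
  Job 2: p=12, C=15
  Job 3: p=14, C=29
Total completion time = 3 + 15 + 29 = 47

47


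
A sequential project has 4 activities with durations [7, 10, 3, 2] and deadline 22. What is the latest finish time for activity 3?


LF(activity 3) = deadline - sum of successor durations
Successors: activities 4 through 4 with durations [2]
Sum of successor durations = 2
LF = 22 - 2 = 20

20


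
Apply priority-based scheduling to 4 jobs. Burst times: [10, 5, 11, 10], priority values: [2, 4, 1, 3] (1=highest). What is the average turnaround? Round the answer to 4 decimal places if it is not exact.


Sort by priority (ascending = highest first):
Order: [(1, 11), (2, 10), (3, 10), (4, 5)]
Completion times:
  Priority 1, burst=11, C=11
  Priority 2, burst=10, C=21
  Priority 3, burst=10, C=31
  Priority 4, burst=5, C=36
Average turnaround = 99/4 = 24.75

24.75


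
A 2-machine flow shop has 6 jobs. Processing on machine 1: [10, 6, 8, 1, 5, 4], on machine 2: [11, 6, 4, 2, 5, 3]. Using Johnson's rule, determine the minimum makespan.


Apply Johnson's rule:
  Group 1 (a <= b): [(4, 1, 2), (5, 5, 5), (2, 6, 6), (1, 10, 11)]
  Group 2 (a > b): [(3, 8, 4), (6, 4, 3)]
Optimal job order: [4, 5, 2, 1, 3, 6]
Schedule:
  Job 4: M1 done at 1, M2 done at 3
  Job 5: M1 done at 6, M2 done at 11
  Job 2: M1 done at 12, M2 done at 18
  Job 1: M1 done at 22, M2 done at 33
  Job 3: M1 done at 30, M2 done at 37
  Job 6: M1 done at 34, M2 done at 40
Makespan = 40

40


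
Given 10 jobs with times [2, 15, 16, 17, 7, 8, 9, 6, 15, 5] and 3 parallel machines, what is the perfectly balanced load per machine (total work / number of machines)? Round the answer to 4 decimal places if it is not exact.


Total processing time = 2 + 15 + 16 + 17 + 7 + 8 + 9 + 6 + 15 + 5 = 100
Number of machines = 3
Ideal balanced load = 100 / 3 = 33.3333

33.3333


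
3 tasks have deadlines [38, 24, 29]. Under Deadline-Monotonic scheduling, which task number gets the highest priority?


Sort tasks by relative deadline (ascending):
  Task 2: deadline = 24
  Task 3: deadline = 29
  Task 1: deadline = 38
Priority order (highest first): [2, 3, 1]
Highest priority task = 2

2


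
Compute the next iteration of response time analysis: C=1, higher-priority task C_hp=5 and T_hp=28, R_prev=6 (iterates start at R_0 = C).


R_next = C + ceil(R_prev / T_hp) * C_hp
ceil(6 / 28) = ceil(0.2143) = 1
Interference = 1 * 5 = 5
R_next = 1 + 5 = 6
R_next = R_prev, so the iteration has converged (response time = 6).

6


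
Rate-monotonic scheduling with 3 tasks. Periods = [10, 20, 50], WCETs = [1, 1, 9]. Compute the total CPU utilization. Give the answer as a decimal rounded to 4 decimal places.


Compute individual utilizations (exact fractions):
  Task 1: C/T = 1/10 (approx. 0.1)
  Task 2: C/T = 1/20 (approx. 0.05)
  Task 3: C/T = 9/50 (approx. 0.18)
Total utilization U = 1/10 + 1/20 + 9/50 = 33/100
Rounded to 4 decimal places: U = 0.3300
RM (Liu & Layland) bound for 3 tasks = 0.779763; compare with U = 33/100 (approx. 0.330000)
U <= bound, so schedulable by RM sufficient condition.

0.3300


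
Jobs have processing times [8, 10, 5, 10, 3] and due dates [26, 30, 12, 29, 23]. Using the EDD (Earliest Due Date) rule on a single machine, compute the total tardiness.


Sort by due date (EDD order): [(5, 12), (3, 23), (8, 26), (10, 29), (10, 30)]
Compute completion times and tardiness:
  Job 1: p=5, d=12, C=5, tardiness=max(0,5-12)=0
  Job 2: p=3, d=23, C=8, tardiness=max(0,8-23)=0
  Job 3: p=8, d=26, C=16, tardiness=max(0,16-26)=0
  Job 4: p=10, d=29, C=26, tardiness=max(0,26-29)=0
  Job 5: p=10, d=30, C=36, tardiness=max(0,36-30)=6
Total tardiness = 6

6


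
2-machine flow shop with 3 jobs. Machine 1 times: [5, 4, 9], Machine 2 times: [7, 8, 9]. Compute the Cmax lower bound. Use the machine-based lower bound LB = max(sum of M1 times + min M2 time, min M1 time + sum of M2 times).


LB1 = sum(M1 times) + min(M2 times) = 18 + 7 = 25
LB2 = min(M1 times) + sum(M2 times) = 4 + 24 = 28
Lower bound = max(LB1, LB2) = max(25, 28) = 28

28


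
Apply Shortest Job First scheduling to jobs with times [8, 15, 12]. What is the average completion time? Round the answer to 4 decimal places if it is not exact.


SJF order (ascending): [8, 12, 15]
Completion times:
  Job 1: burst=8, C=8
  Job 2: burst=12, C=20
  Job 3: burst=15, C=35
Average completion = 63/3 = 21.0

21.0


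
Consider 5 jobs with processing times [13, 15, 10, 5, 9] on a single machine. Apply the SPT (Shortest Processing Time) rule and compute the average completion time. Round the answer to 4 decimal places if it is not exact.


Sort jobs by processing time (SPT order): [5, 9, 10, 13, 15]
Compute completion times sequentially:
  Job 1: processing = 5, completes at 5
  Job 2: processing = 9, completes at 14
  Job 3: processing = 10, completes at 24
  Job 4: processing = 13, completes at 37
  Job 5: processing = 15, completes at 52
Sum of completion times = 132
Average completion time = 132/5 = 26.4

26.4


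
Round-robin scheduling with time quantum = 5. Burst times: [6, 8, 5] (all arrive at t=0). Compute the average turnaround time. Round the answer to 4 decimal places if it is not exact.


Time quantum = 5
Execution trace:
  J1 runs 5 units, time = 5
  J2 runs 5 units, time = 10
  J3 runs 5 units, time = 15
  J1 runs 1 units, time = 16
  J2 runs 3 units, time = 19
Finish times: [16, 19, 15]
Average turnaround = 50/3 = 16.6667

16.6667


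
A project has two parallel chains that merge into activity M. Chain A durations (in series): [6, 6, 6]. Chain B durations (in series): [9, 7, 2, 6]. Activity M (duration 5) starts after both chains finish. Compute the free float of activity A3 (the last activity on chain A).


ES(A3) = sum of predecessors on chain A = 12
EF(A3) = ES + duration = 12 + 6 = 18
Successor of A3 is M. ES(M) = max(sum(A), sum(B)) = max(18, 24) = 24
Free float = ES(successor) - EF(current) = 24 - 18 = 6

6


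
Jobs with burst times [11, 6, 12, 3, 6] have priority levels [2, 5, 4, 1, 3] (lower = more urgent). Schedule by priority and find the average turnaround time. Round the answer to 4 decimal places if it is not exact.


Sort by priority (ascending = highest first):
Order: [(1, 3), (2, 11), (3, 6), (4, 12), (5, 6)]
Completion times:
  Priority 1, burst=3, C=3
  Priority 2, burst=11, C=14
  Priority 3, burst=6, C=20
  Priority 4, burst=12, C=32
  Priority 5, burst=6, C=38
Average turnaround = 107/5 = 21.4

21.4


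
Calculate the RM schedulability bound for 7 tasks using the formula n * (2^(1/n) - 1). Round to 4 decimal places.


Compute 2^(1/7) = 1.1040895137
Subtract 1: 1.1040895137 - 1 = 0.1040895137
Multiply by n: 7 * 0.1040895137 = 0.7286265959
Round to 4 dp: 0.7286

0.7286


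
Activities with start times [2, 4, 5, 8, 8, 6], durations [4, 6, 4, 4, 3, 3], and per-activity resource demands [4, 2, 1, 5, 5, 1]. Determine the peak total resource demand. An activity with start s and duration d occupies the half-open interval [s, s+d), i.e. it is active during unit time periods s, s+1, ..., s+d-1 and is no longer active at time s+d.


Each activity i is active on [start_i, start_i + duration_i).
Compute total resource usage per time slot:
  t=0: active resources = [], total = 0
  t=1: active resources = [], total = 0
  t=2: active resources = [4], total = 4
  t=3: active resources = [4], total = 4
  t=4: active resources = [4, 2], total = 6
  t=5: active resources = [4, 2, 1], total = 7
  t=6: active resources = [2, 1, 1], total = 4
  t=7: active resources = [2, 1, 1], total = 4
  t=8: active resources = [2, 1, 5, 5, 1], total = 14
  t=9: active resources = [2, 5, 5], total = 12
  t=10: active resources = [5, 5], total = 10
  t=11: active resources = [5], total = 5
Peak resource demand = 14

14


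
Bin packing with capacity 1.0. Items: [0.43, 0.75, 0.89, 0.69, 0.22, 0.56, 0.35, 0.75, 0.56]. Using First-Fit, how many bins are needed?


Place items sequentially using First-Fit:
  Item 0.43 -> new Bin 1
  Item 0.75 -> new Bin 2
  Item 0.89 -> new Bin 3
  Item 0.69 -> new Bin 4
  Item 0.22 -> Bin 1 (now 0.65)
  Item 0.56 -> new Bin 5
  Item 0.35 -> Bin 1 (now 1.0)
  Item 0.75 -> new Bin 6
  Item 0.56 -> new Bin 7
Total bins used = 7

7


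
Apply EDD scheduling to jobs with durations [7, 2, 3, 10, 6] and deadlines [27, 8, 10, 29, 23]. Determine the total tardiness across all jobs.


Sort by due date (EDD order): [(2, 8), (3, 10), (6, 23), (7, 27), (10, 29)]
Compute completion times and tardiness:
  Job 1: p=2, d=8, C=2, tardiness=max(0,2-8)=0
  Job 2: p=3, d=10, C=5, tardiness=max(0,5-10)=0
  Job 3: p=6, d=23, C=11, tardiness=max(0,11-23)=0
  Job 4: p=7, d=27, C=18, tardiness=max(0,18-27)=0
  Job 5: p=10, d=29, C=28, tardiness=max(0,28-29)=0
Total tardiness = 0

0


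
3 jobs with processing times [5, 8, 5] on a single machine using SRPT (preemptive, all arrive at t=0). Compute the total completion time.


Since all jobs arrive at t=0, SRPT equals SPT ordering.
SPT order: [5, 5, 8]
Completion times:
  Job 1: p=5, C=5
  Job 2: p=5, C=10
  Job 3: p=8, C=18
Total completion time = 5 + 10 + 18 = 33

33
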